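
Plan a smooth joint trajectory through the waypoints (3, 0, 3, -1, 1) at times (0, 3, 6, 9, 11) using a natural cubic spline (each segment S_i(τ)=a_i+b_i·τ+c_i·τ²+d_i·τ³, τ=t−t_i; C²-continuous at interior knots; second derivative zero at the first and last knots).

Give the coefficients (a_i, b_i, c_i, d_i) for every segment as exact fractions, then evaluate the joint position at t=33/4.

Δ: Δ0=-1, Δ1=1, Δ2=-4/3, Δ3=1
row 1: diag=12, rhs=12; c'=1/4, d'=1
row 2: denom=12−3·1/4=45/4; d'=(-14−3·1)/(45/4)=-68/45
row 3: denom=10−3·4/15=46/5; d'=(14−3·-68/45)/(46/5)=139/69
back: M3=139/69
back: M2=-68/45−4/15·139/69=-424/207
back: M1=1−1/4·-424/207=313/207
M: M0=0, M1=313/207, M2=-424/207, M3=139/69, M4=0
seg 0: a=3, c=M0/2=0, d=(M1−M0)/(6·3)=313/3726, b=Δ0−h0·(2M0+M1)/6=-727/414
seg 1: a=0, c=M1/2=313/414, d=(M2−M1)/(6·3)=-737/3726, b=Δ1−h1·(2M1+M2)/6=106/207
seg 2: a=3, c=M2/2=-212/207, d=(M3−M2)/(6·3)=841/3726, b=Δ2−h2·(2M2+M3)/6=-121/414
seg 3: a=-1, c=M3/2=139/138, d=(M4−M3)/(6·2)=-139/828, b=Δ3−h3·(2M3+M4)/6=-71/207
t_q=33/4 → seg 2, τ=9/4; S=3+-121/414·τ+-212/207·τ²+841/3726·τ³=-799/2944

  seg 0: a=3 b=-727/414 c=0 d=313/3726
  seg 1: a=0 b=106/207 c=313/414 d=-737/3726
  seg 2: a=3 b=-121/414 c=-212/207 d=841/3726
  seg 3: a=-1 b=-71/207 c=139/138 d=-139/828
S(33/4) = -799/2944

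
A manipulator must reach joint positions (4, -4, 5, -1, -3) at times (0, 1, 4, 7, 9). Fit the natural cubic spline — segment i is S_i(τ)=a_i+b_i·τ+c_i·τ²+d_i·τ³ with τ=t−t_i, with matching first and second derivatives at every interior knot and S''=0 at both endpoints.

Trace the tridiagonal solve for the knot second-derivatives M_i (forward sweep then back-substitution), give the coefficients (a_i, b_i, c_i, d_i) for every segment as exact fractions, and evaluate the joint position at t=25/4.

  seg 0: a=4 b=-1294/133 c=0 d=230/133
  seg 1: a=-4 b=-604/133 c=690/133 d=-1067/1197
  seg 2: a=5 b=335/133 c=-377/133 d=530/1197
  seg 3: a=-1 b=-337/133 c=153/133 d=-51/266
S(25/4) = 5791/4256

Δ: Δ0=-8, Δ1=3, Δ2=-2, Δ3=-1
row 1: diag=8, rhs=66; c'=3/8, d'=33/4
row 2: denom=12−3·3/8=87/8; d'=(-30−3·33/4)/(87/8)=-146/29
row 3: denom=10−3·8/29=266/29; d'=(6−3·-146/29)/(266/29)=306/133
back: M3=306/133
back: M2=-146/29−8/29·306/133=-754/133
back: M1=33/4−3/8·-754/133=1380/133
M: M0=0, M1=1380/133, M2=-754/133, M3=306/133, M4=0
seg 0: a=4, c=M0/2=0, d=(M1−M0)/(6·1)=230/133, b=Δ0−h0·(2M0+M1)/6=-1294/133
seg 1: a=-4, c=M1/2=690/133, d=(M2−M1)/(6·3)=-1067/1197, b=Δ1−h1·(2M1+M2)/6=-604/133
seg 2: a=5, c=M2/2=-377/133, d=(M3−M2)/(6·3)=530/1197, b=Δ2−h2·(2M2+M3)/6=335/133
seg 3: a=-1, c=M3/2=153/133, d=(M4−M3)/(6·2)=-51/266, b=Δ3−h3·(2M3+M4)/6=-337/133
t_q=25/4 → seg 2, τ=9/4; S=5+335/133·τ+-377/133·τ²+530/1197·τ³=5791/4256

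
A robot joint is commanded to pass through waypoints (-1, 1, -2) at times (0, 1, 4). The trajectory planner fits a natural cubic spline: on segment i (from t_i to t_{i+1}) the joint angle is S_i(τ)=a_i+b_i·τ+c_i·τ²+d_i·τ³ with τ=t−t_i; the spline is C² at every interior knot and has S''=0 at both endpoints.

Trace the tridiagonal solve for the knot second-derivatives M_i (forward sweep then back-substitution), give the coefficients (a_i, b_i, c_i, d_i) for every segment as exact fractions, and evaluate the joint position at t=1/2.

  seg 0: a=-1 b=19/8 c=0 d=-3/8
  seg 1: a=1 b=5/4 c=-9/8 d=1/8
S(1/2) = 9/64

Δ: Δ0=2, Δ1=-1
row 1: diag=8, rhs=-18; c'=3/8, d'=-9/4
back: M1=-9/4
M: M0=0, M1=-9/4, M2=0
seg 0: a=-1, c=M0/2=0, d=(M1−M0)/(6·1)=-3/8, b=Δ0−h0·(2M0+M1)/6=19/8
seg 1: a=1, c=M1/2=-9/8, d=(M2−M1)/(6·3)=1/8, b=Δ1−h1·(2M1+M2)/6=5/4
t_q=1/2 → seg 0, τ=1/2; S=-1+19/8·τ+0·τ²+-3/8·τ³=9/64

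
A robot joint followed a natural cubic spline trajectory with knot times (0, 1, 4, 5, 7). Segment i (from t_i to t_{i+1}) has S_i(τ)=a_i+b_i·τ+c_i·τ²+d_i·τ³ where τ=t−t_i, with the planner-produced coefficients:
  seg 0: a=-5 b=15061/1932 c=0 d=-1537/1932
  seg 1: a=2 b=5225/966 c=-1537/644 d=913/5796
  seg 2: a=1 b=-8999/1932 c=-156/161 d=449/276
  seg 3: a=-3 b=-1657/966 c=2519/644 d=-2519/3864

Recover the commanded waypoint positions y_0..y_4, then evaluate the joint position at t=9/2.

y_0=-5 y_1=2 y_2=1 y_3=-3 y_4=4
S(9/2) = -7047/5152

y_0 = S_0(0) = a_0 = -5
y_1 = S_1(0) = a_1 = 2
y_2 = S_2(0) = a_2 = 1
y_3 = S_3(0) = a_3 = -3
y_4 = S_3(2) = 4
t_q=9/2 is in segment 2 (τ=1/2); S_2(τ)=-7047/5152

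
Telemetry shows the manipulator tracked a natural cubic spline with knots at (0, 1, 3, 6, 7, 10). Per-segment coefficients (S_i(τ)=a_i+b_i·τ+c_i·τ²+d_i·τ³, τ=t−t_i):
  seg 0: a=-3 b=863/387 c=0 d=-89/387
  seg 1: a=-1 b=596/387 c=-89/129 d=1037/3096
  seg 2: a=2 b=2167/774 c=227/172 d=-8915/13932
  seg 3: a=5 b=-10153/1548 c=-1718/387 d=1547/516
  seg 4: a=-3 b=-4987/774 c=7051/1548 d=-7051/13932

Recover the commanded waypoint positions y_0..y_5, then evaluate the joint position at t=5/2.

y_0=-3 y_1=-1 y_2=2 y_3=5 y_4=-3 y_5=5
S(5/2) = 7333/8256

y_0 = S_0(0) = a_0 = -3
y_1 = S_1(0) = a_1 = -1
y_2 = S_2(0) = a_2 = 2
y_3 = S_3(0) = a_3 = 5
y_4 = S_4(0) = a_4 = -3
y_5 = S_4(3) = 5
t_q=5/2 is in segment 1 (τ=3/2); S_1(τ)=7333/8256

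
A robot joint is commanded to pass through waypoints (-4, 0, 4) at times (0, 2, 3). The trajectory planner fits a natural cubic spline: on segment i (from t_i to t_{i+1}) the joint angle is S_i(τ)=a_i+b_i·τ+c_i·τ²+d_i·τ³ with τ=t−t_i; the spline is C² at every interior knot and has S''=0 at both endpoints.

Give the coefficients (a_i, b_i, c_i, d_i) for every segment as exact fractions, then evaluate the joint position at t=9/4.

  seg 0: a=-4 b=4/3 c=0 d=1/6
  seg 1: a=0 b=10/3 c=1 d=-1/3
S(9/4) = 57/64

Δ: Δ0=2, Δ1=4
row 1: diag=6, rhs=12; c'=1/6, d'=2
back: M1=2
M: M0=0, M1=2, M2=0
seg 0: a=-4, c=M0/2=0, d=(M1−M0)/(6·2)=1/6, b=Δ0−h0·(2M0+M1)/6=4/3
seg 1: a=0, c=M1/2=1, d=(M2−M1)/(6·1)=-1/3, b=Δ1−h1·(2M1+M2)/6=10/3
t_q=9/4 → seg 1, τ=1/4; S=0+10/3·τ+1·τ²+-1/3·τ³=57/64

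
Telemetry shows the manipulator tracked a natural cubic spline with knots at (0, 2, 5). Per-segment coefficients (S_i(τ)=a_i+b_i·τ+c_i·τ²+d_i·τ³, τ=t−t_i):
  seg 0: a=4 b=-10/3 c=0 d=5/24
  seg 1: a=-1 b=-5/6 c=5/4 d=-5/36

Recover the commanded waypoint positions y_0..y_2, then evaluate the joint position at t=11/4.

y_0=4 y_1=-1 y_2=4
S(11/4) = -251/256

y_0 = S_0(0) = a_0 = 4
y_1 = S_1(0) = a_1 = -1
y_2 = S_1(3) = 4
t_q=11/4 is in segment 1 (τ=3/4); S_1(τ)=-251/256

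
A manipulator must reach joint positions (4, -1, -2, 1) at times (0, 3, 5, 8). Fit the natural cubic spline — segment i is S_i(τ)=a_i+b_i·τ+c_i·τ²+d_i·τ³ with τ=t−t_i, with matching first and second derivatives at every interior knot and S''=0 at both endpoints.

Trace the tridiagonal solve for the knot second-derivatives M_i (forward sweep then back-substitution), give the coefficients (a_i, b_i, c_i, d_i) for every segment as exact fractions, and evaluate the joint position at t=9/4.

Δ: Δ0=-5/3, Δ1=-1/2, Δ2=1
row 1: diag=10, rhs=7; c'=1/5, d'=7/10
row 2: denom=10−2·1/5=48/5; d'=(9−2·7/10)/(48/5)=19/24
back: M2=19/24
back: M1=7/10−1/5·19/24=13/24
M: M0=0, M1=13/24, M2=19/24, M3=0
seg 0: a=4, c=M0/2=0, d=(M1−M0)/(6·3)=13/432, b=Δ0−h0·(2M0+M1)/6=-31/16
seg 1: a=-1, c=M1/2=13/48, d=(M2−M1)/(6·2)=1/48, b=Δ1−h1·(2M1+M2)/6=-9/8
seg 2: a=-2, c=M2/2=19/48, d=(M3−M2)/(6·3)=-19/432, b=Δ2−h2·(2M2+M3)/6=5/24
t_q=9/4 → seg 0, τ=9/4; S=4+-31/16·τ+0·τ²+13/432·τ³=-17/1024

  seg 0: a=4 b=-31/16 c=0 d=13/432
  seg 1: a=-1 b=-9/8 c=13/48 d=1/48
  seg 2: a=-2 b=5/24 c=19/48 d=-19/432
S(9/4) = -17/1024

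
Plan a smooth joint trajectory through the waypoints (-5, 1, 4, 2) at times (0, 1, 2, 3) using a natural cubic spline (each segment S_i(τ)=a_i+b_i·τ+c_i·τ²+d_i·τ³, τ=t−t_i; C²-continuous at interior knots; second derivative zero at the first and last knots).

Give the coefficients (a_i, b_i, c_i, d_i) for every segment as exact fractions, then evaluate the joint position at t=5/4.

Δ: Δ0=6, Δ1=3, Δ2=-2
row 1: diag=4, rhs=-18; c'=1/4, d'=-9/2
row 2: denom=4−1·1/4=15/4; d'=(-30−1·-9/2)/(15/4)=-34/5
back: M2=-34/5
back: M1=-9/2−1/4·-34/5=-14/5
M: M0=0, M1=-14/5, M2=-34/5, M3=0
seg 0: a=-5, c=M0/2=0, d=(M1−M0)/(6·1)=-7/15, b=Δ0−h0·(2M0+M1)/6=97/15
seg 1: a=1, c=M1/2=-7/5, d=(M2−M1)/(6·1)=-2/3, b=Δ1−h1·(2M1+M2)/6=76/15
seg 2: a=4, c=M2/2=-17/5, d=(M3−M2)/(6·1)=17/15, b=Δ2−h2·(2M2+M3)/6=4/15
t_q=5/4 → seg 1, τ=1/4; S=1+76/15·τ+-7/5·τ²+-2/3·τ³=347/160

  seg 0: a=-5 b=97/15 c=0 d=-7/15
  seg 1: a=1 b=76/15 c=-7/5 d=-2/3
  seg 2: a=4 b=4/15 c=-17/5 d=17/15
S(5/4) = 347/160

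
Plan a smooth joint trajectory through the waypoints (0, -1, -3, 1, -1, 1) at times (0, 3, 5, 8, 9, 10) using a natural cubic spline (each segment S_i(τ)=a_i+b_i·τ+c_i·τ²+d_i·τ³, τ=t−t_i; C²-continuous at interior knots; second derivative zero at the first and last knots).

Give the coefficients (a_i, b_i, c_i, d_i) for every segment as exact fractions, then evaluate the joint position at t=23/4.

  seg 0: a=0 b=211/1308 c=0 d=-647/11772
  seg 1: a=-1 b=-865/654 c=-647/1308 d=143/436
  seg 2: a=-3 b=415/654 c=1927/1308 d=-4867/11772
  seg 3: a=1 b=-2209/1308 c=-245/109 d=2533/1308
  seg 4: a=-1 b=-245/654 c=1553/436 d=-1553/1308
S(23/4) = -52175/27904

Δ: Δ0=-1/3, Δ1=-1, Δ2=4/3, Δ3=-2, Δ4=2
row 1: diag=10, rhs=-4; c'=1/5, d'=-2/5
row 2: denom=10−2·1/5=48/5; d'=(14−2·-2/5)/(48/5)=37/24
row 3: denom=8−3·5/16=113/16; d'=(-20−3·37/24)/(113/16)=-394/113
row 4: denom=4−1·16/113=436/113; d'=(24−1·-394/113)/(436/113)=1553/218
back: M4=1553/218
back: M3=-394/113−16/113·1553/218=-490/109
back: M2=37/24−5/16·-490/109=1927/654
back: M1=-2/5−1/5·1927/654=-647/654
M: M0=0, M1=-647/654, M2=1927/654, M3=-490/109, M4=1553/218, M5=0
seg 0: a=0, c=M0/2=0, d=(M1−M0)/(6·3)=-647/11772, b=Δ0−h0·(2M0+M1)/6=211/1308
seg 1: a=-1, c=M1/2=-647/1308, d=(M2−M1)/(6·2)=143/436, b=Δ1−h1·(2M1+M2)/6=-865/654
seg 2: a=-3, c=M2/2=1927/1308, d=(M3−M2)/(6·3)=-4867/11772, b=Δ2−h2·(2M2+M3)/6=415/654
seg 3: a=1, c=M3/2=-245/109, d=(M4−M3)/(6·1)=2533/1308, b=Δ3−h3·(2M3+M4)/6=-2209/1308
seg 4: a=-1, c=M4/2=1553/436, d=(M5−M4)/(6·1)=-1553/1308, b=Δ4−h4·(2M4+M5)/6=-245/654
t_q=23/4 → seg 2, τ=3/4; S=-3+415/654·τ+1927/1308·τ²+-4867/11772·τ³=-52175/27904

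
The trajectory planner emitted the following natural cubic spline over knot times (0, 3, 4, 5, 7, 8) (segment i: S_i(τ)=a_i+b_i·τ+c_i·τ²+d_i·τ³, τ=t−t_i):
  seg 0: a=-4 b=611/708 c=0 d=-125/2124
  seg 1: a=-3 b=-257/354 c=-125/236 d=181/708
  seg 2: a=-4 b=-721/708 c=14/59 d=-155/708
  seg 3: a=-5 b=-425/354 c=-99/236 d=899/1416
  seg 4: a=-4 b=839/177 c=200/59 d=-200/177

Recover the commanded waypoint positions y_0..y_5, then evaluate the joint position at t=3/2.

y_0 = S_0(0) = a_0 = -4
y_1 = S_1(0) = a_1 = -3
y_2 = S_2(0) = a_2 = -4
y_3 = S_3(0) = a_3 = -5
y_4 = S_4(0) = a_4 = -4
y_5 = S_4(1) = 3
t_q=3/2 is in segment 0 (τ=3/2); S_0(τ)=-5483/1888

y_0=-4 y_1=-3 y_2=-4 y_3=-5 y_4=-4 y_5=3
S(3/2) = -5483/1888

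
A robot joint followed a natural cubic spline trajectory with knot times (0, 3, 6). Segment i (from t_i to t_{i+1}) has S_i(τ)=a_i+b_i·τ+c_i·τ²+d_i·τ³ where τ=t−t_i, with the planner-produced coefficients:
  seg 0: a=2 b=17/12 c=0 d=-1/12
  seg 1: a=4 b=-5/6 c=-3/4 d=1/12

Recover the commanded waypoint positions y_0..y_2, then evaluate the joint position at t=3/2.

y_0=2 y_1=4 y_2=-3
S(3/2) = 123/32

y_0 = S_0(0) = a_0 = 2
y_1 = S_1(0) = a_1 = 4
y_2 = S_1(3) = -3
t_q=3/2 is in segment 0 (τ=3/2); S_0(τ)=123/32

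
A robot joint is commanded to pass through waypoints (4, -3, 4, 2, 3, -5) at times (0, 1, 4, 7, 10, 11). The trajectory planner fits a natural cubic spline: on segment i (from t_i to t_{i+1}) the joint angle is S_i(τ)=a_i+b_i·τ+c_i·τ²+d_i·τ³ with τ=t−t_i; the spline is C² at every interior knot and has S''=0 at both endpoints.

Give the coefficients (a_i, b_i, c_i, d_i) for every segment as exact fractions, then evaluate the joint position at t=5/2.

  seg 0: a=4 b=-2189/259 c=0 d=376/259
  seg 1: a=-3 b=-1061/259 c=1128/259 d=-5156/6993
  seg 2: a=4 b=551/259 c=-1772/777 d=85/189
  seg 3: a=2 b=152/259 c=1373/777 d=-4316/6993
  seg 4: a=3 b=-1418/259 c=-981/259 d=327/259
S(5/2) = -475/259

Δ: Δ0=-7, Δ1=7/3, Δ2=-2/3, Δ3=1/3, Δ4=-8
row 1: diag=8, rhs=56; c'=3/8, d'=7
row 2: denom=12−3·3/8=87/8; d'=(-18−3·7)/(87/8)=-104/29
row 3: denom=12−3·8/29=324/29; d'=(6−3·-104/29)/(324/29)=3/2
row 4: denom=8−3·29/108=259/36; d'=(-50−3·3/2)/(259/36)=-1962/259
back: M4=-1962/259
back: M3=3/2−29/108·-1962/259=2746/777
back: M2=-104/29−8/29·2746/777=-3544/777
back: M1=7−3/8·-3544/777=2256/259
M: M0=0, M1=2256/259, M2=-3544/777, M3=2746/777, M4=-1962/259, M5=0
seg 0: a=4, c=M0/2=0, d=(M1−M0)/(6·1)=376/259, b=Δ0−h0·(2M0+M1)/6=-2189/259
seg 1: a=-3, c=M1/2=1128/259, d=(M2−M1)/(6·3)=-5156/6993, b=Δ1−h1·(2M1+M2)/6=-1061/259
seg 2: a=4, c=M2/2=-1772/777, d=(M3−M2)/(6·3)=85/189, b=Δ2−h2·(2M2+M3)/6=551/259
seg 3: a=2, c=M3/2=1373/777, d=(M4−M3)/(6·3)=-4316/6993, b=Δ3−h3·(2M3+M4)/6=152/259
seg 4: a=3, c=M4/2=-981/259, d=(M5−M4)/(6·1)=327/259, b=Δ4−h4·(2M4+M5)/6=-1418/259
t_q=5/2 → seg 1, τ=3/2; S=-3+-1061/259·τ+1128/259·τ²+-5156/6993·τ³=-475/259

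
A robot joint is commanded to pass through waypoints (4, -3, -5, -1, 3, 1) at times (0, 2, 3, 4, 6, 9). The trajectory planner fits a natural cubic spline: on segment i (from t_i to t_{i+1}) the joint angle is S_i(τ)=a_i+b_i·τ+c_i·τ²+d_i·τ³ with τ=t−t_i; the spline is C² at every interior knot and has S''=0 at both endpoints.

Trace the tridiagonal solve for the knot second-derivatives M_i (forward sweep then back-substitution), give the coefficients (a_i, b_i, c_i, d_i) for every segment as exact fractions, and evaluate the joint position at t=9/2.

  seg 0: a=4 b=-3179/921 c=0 d=-89/7368
  seg 1: a=-3 b=-6625/1842 c=-89/1228 d=6149/3684
  seg 2: a=-5 b=4663/3684 c=1515/307 d=-8107/3684
  seg 3: a=-1 b=8351/1842 c=-2047/1228 d=737/3684
  seg 4: a=3 b=491/1842 c=-573/1228 d=191/3684
S(9/2) = 8597/9824

Δ: Δ0=-7/2, Δ1=-2, Δ2=4, Δ3=2, Δ4=-2/3
row 1: diag=6, rhs=9; c'=1/6, d'=3/2
row 2: denom=4−1·1/6=23/6; d'=(36−1·3/2)/(23/6)=9
row 3: denom=6−1·6/23=132/23; d'=(-12−1·9)/(132/23)=-161/44
row 4: denom=10−2·23/66=307/33; d'=(-16−2·-161/44)/(307/33)=-573/614
back: M4=-573/614
back: M3=-161/44−23/66·-573/614=-2047/614
back: M2=9−6/23·-2047/614=3030/307
back: M1=3/2−1/6·3030/307=-89/614
M: M0=0, M1=-89/614, M2=3030/307, M3=-2047/614, M4=-573/614, M5=0
seg 0: a=4, c=M0/2=0, d=(M1−M0)/(6·2)=-89/7368, b=Δ0−h0·(2M0+M1)/6=-3179/921
seg 1: a=-3, c=M1/2=-89/1228, d=(M2−M1)/(6·1)=6149/3684, b=Δ1−h1·(2M1+M2)/6=-6625/1842
seg 2: a=-5, c=M2/2=1515/307, d=(M3−M2)/(6·1)=-8107/3684, b=Δ2−h2·(2M2+M3)/6=4663/3684
seg 3: a=-1, c=M3/2=-2047/1228, d=(M4−M3)/(6·2)=737/3684, b=Δ3−h3·(2M3+M4)/6=8351/1842
seg 4: a=3, c=M4/2=-573/1228, d=(M5−M4)/(6·3)=191/3684, b=Δ4−h4·(2M4+M5)/6=491/1842
t_q=9/2 → seg 3, τ=1/2; S=-1+8351/1842·τ+-2047/1228·τ²+737/3684·τ³=8597/9824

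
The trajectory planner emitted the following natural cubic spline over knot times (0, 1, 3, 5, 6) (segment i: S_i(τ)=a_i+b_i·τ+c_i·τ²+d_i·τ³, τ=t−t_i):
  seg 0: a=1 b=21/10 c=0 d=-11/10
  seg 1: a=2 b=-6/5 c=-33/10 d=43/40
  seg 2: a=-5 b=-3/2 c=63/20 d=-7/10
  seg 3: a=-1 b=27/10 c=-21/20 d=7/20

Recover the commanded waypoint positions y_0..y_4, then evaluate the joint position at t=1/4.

y_0=1 y_1=2 y_2=-5 y_3=-1 y_4=1
S(1/4) = 193/128

y_0 = S_0(0) = a_0 = 1
y_1 = S_1(0) = a_1 = 2
y_2 = S_2(0) = a_2 = -5
y_3 = S_3(0) = a_3 = -1
y_4 = S_3(1) = 1
t_q=1/4 is in segment 0 (τ=1/4); S_0(τ)=193/128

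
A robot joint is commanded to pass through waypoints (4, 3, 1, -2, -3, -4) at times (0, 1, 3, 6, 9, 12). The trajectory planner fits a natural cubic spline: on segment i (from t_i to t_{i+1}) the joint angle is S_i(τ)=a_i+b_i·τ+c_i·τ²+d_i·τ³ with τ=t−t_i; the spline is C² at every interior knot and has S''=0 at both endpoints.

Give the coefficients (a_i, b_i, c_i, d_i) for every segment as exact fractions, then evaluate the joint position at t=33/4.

  seg 0: a=4 b=-145/144 c=0 d=1/144
  seg 1: a=3 b=-71/72 c=1/48 d=-1/72
  seg 2: a=1 b=-77/72 c=-1/16 d=37/1296
  seg 3: a=-2 b=-97/144 c=7/36 d=-35/1296
  seg 4: a=-3 b=-17/72 c=-7/144 d=7/1296
S(33/4) = -2907/1024

Δ: Δ0=-1, Δ1=-1, Δ2=-1, Δ3=-1/3, Δ4=-1/3
row 1: diag=6, rhs=0; c'=1/3, d'=0
row 2: denom=10−2·1/3=28/3; d'=(0−2·0)/(28/3)=0
row 3: denom=12−3·9/28=309/28; d'=(4−3·0)/(309/28)=112/309
row 4: denom=12−3·28/103=1152/103; d'=(0−3·112/309)/(1152/103)=-7/72
back: M4=-7/72
back: M3=112/309−28/103·-7/72=7/18
back: M2=0−9/28·7/18=-1/8
back: M1=0−1/3·-1/8=1/24
M: M0=0, M1=1/24, M2=-1/8, M3=7/18, M4=-7/72, M5=0
seg 0: a=4, c=M0/2=0, d=(M1−M0)/(6·1)=1/144, b=Δ0−h0·(2M0+M1)/6=-145/144
seg 1: a=3, c=M1/2=1/48, d=(M2−M1)/(6·2)=-1/72, b=Δ1−h1·(2M1+M2)/6=-71/72
seg 2: a=1, c=M2/2=-1/16, d=(M3−M2)/(6·3)=37/1296, b=Δ2−h2·(2M2+M3)/6=-77/72
seg 3: a=-2, c=M3/2=7/36, d=(M4−M3)/(6·3)=-35/1296, b=Δ3−h3·(2M3+M4)/6=-97/144
seg 4: a=-3, c=M4/2=-7/144, d=(M5−M4)/(6·3)=7/1296, b=Δ4−h4·(2M4+M5)/6=-17/72
t_q=33/4 → seg 3, τ=9/4; S=-2+-97/144·τ+7/36·τ²+-35/1296·τ³=-2907/1024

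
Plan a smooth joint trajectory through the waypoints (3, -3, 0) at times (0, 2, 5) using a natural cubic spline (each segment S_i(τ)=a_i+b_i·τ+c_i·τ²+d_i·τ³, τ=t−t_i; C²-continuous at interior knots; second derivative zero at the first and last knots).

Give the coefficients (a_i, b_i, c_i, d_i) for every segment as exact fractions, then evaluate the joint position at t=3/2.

  seg 0: a=3 b=-19/5 c=0 d=1/5
  seg 1: a=-3 b=-7/5 c=6/5 d=-2/15
S(3/2) = -81/40

Δ: Δ0=-3, Δ1=1
row 1: diag=10, rhs=24; c'=3/10, d'=12/5
back: M1=12/5
M: M0=0, M1=12/5, M2=0
seg 0: a=3, c=M0/2=0, d=(M1−M0)/(6·2)=1/5, b=Δ0−h0·(2M0+M1)/6=-19/5
seg 1: a=-3, c=M1/2=6/5, d=(M2−M1)/(6·3)=-2/15, b=Δ1−h1·(2M1+M2)/6=-7/5
t_q=3/2 → seg 0, τ=3/2; S=3+-19/5·τ+0·τ²+1/5·τ³=-81/40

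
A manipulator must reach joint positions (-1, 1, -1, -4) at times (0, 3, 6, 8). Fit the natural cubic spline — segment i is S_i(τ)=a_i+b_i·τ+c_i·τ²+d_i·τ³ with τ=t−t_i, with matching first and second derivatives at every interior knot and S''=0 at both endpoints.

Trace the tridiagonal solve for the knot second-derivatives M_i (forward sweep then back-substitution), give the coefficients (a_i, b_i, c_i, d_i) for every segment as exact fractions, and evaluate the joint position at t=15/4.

Δ: Δ0=2/3, Δ1=-2/3, Δ2=-3/2
row 1: diag=12, rhs=-8; c'=1/4, d'=-2/3
row 2: denom=10−3·1/4=37/4; d'=(-5−3·-2/3)/(37/4)=-12/37
back: M2=-12/37
back: M1=-2/3−1/4·-12/37=-65/111
M: M0=0, M1=-65/111, M2=-12/37, M3=0
seg 0: a=-1, c=M0/2=0, d=(M1−M0)/(6·3)=-65/1998, b=Δ0−h0·(2M0+M1)/6=71/74
seg 1: a=1, c=M1/2=-65/222, d=(M2−M1)/(6·3)=29/1998, b=Δ1−h1·(2M1+M2)/6=3/37
seg 2: a=-1, c=M2/2=-6/37, d=(M3−M2)/(6·2)=1/37, b=Δ2−h2·(2M2+M3)/6=-95/74
t_q=15/4 → seg 1, τ=3/4; S=1+3/37·τ+-65/222·τ²+29/1998·τ³=4273/4736

  seg 0: a=-1 b=71/74 c=0 d=-65/1998
  seg 1: a=1 b=3/37 c=-65/222 d=29/1998
  seg 2: a=-1 b=-95/74 c=-6/37 d=1/37
S(15/4) = 4273/4736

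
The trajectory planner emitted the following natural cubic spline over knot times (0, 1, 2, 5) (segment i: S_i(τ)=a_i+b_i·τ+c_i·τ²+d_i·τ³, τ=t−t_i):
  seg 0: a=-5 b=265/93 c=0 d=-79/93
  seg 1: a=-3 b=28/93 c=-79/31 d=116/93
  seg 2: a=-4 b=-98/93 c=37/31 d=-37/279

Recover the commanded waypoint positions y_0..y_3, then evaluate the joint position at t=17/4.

y_0 = S_0(0) = a_0 = -5
y_1 = S_1(0) = a_1 = -3
y_2 = S_2(0) = a_2 = -4
y_3 = S_2(3) = 0
t_q=17/4 is in segment 2 (τ=9/4); S_2(τ)=-3649/1984

y_0=-5 y_1=-3 y_2=-4 y_3=0
S(17/4) = -3649/1984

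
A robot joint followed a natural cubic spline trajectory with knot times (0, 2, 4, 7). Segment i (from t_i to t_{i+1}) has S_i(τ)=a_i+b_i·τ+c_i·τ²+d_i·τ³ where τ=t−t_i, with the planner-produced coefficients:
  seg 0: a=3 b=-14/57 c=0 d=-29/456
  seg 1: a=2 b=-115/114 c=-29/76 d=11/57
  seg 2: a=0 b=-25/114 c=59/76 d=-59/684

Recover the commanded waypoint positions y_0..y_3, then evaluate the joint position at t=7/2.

y_0 = S_0(0) = a_0 = 3
y_1 = S_1(0) = a_1 = 2
y_2 = S_2(0) = a_2 = 0
y_3 = S_2(3) = 4
t_q=7/2 is in segment 1 (τ=3/2); S_1(τ)=85/304

y_0=3 y_1=2 y_2=0 y_3=4
S(7/2) = 85/304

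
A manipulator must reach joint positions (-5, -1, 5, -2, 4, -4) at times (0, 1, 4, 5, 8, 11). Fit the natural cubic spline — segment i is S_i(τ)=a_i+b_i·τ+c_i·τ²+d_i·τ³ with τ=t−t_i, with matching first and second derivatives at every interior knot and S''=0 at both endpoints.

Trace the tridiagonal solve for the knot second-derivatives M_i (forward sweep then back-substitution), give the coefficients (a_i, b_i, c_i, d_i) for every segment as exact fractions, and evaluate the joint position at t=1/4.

  seg 0: a=-5 b=5803/1563 c=0 d=449/1563
  seg 1: a=-1 b=7150/1563 c=449/521 d=-8065/14067
  seg 2: a=5 b=-8963/1563 c=-6718/1563 d=1580/521
  seg 3: a=-2 b=-8179/1563 c=7502/1563 d=-11201/14067
  seg 4: a=4 b=3230/1563 c=-1233/521 d=137/521
S(1/4) = -135621/33344

Δ: Δ0=4, Δ1=2, Δ2=-7, Δ3=2, Δ4=-8/3
row 1: diag=8, rhs=-12; c'=3/8, d'=-3/2
row 2: denom=8−3·3/8=55/8; d'=(-54−3·-3/2)/(55/8)=-36/5
row 3: denom=8−1·8/55=432/55; d'=(54−1·-36/5)/(432/55)=187/24
row 4: denom=12−3·55/144=521/48; d'=(-28−3·187/24)/(521/48)=-2466/521
back: M4=-2466/521
back: M3=187/24−55/144·-2466/521=15004/1563
back: M2=-36/5−8/55·15004/1563=-13436/1563
back: M1=-3/2−3/8·-13436/1563=898/521
M: M0=0, M1=898/521, M2=-13436/1563, M3=15004/1563, M4=-2466/521, M5=0
seg 0: a=-5, c=M0/2=0, d=(M1−M0)/(6·1)=449/1563, b=Δ0−h0·(2M0+M1)/6=5803/1563
seg 1: a=-1, c=M1/2=449/521, d=(M2−M1)/(6·3)=-8065/14067, b=Δ1−h1·(2M1+M2)/6=7150/1563
seg 2: a=5, c=M2/2=-6718/1563, d=(M3−M2)/(6·1)=1580/521, b=Δ2−h2·(2M2+M3)/6=-8963/1563
seg 3: a=-2, c=M3/2=7502/1563, d=(M4−M3)/(6·3)=-11201/14067, b=Δ3−h3·(2M3+M4)/6=-8179/1563
seg 4: a=4, c=M4/2=-1233/521, d=(M5−M4)/(6·3)=137/521, b=Δ4−h4·(2M4+M5)/6=3230/1563
t_q=1/4 → seg 0, τ=1/4; S=-5+5803/1563·τ+0·τ²+449/1563·τ³=-135621/33344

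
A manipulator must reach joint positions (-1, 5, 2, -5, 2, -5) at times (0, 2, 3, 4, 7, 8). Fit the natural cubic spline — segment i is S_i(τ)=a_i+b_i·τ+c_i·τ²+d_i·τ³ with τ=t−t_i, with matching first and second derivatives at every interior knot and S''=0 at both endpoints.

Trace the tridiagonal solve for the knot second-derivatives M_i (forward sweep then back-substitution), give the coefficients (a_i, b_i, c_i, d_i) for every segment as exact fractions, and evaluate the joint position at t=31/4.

Δ: Δ0=3, Δ1=-3, Δ2=-7, Δ3=7/3, Δ4=-7
row 1: diag=6, rhs=-36; c'=1/6, d'=-6
row 2: denom=4−1·1/6=23/6; d'=(-24−1·-6)/(23/6)=-108/23
row 3: denom=8−1·6/23=178/23; d'=(56−1·-108/23)/(178/23)=698/89
row 4: denom=8−3·69/178=1217/178; d'=(-56−3·698/89)/(1217/178)=-14156/1217
back: M4=-14156/1217
back: M3=698/89−69/178·-14156/1217=15032/1217
back: M2=-108/23−6/23·15032/1217=-9636/1217
back: M1=-6−1/6·-9636/1217=-5696/1217
M: M0=0, M1=-5696/1217, M2=-9636/1217, M3=15032/1217, M4=-14156/1217, M5=0
seg 0: a=-1, c=M0/2=0, d=(M1−M0)/(6·2)=-1424/3651, b=Δ0−h0·(2M0+M1)/6=16649/3651
seg 1: a=5, c=M1/2=-2848/1217, d=(M2−M1)/(6·1)=-1970/3651, b=Δ1−h1·(2M1+M2)/6=-439/3651
seg 2: a=2, c=M2/2=-4818/1217, d=(M3−M2)/(6·1)=12334/3651, b=Δ2−h2·(2M2+M3)/6=-23437/3651
seg 3: a=-5, c=M3/2=7516/1217, d=(M4−M3)/(6·3)=-14594/10953, b=Δ3−h3·(2M3+M4)/6=-15343/3651
seg 4: a=2, c=M4/2=-7078/1217, d=(M5−M4)/(6·1)=7078/3651, b=Δ4−h4·(2M4+M5)/6=-11401/3651
t_q=31/4 → seg 4, τ=3/4; S=2+-11401/3651·τ+-7078/1217·τ²+7078/3651·τ³=-108873/38944

  seg 0: a=-1 b=16649/3651 c=0 d=-1424/3651
  seg 1: a=5 b=-439/3651 c=-2848/1217 d=-1970/3651
  seg 2: a=2 b=-23437/3651 c=-4818/1217 d=12334/3651
  seg 3: a=-5 b=-15343/3651 c=7516/1217 d=-14594/10953
  seg 4: a=2 b=-11401/3651 c=-7078/1217 d=7078/3651
S(31/4) = -108873/38944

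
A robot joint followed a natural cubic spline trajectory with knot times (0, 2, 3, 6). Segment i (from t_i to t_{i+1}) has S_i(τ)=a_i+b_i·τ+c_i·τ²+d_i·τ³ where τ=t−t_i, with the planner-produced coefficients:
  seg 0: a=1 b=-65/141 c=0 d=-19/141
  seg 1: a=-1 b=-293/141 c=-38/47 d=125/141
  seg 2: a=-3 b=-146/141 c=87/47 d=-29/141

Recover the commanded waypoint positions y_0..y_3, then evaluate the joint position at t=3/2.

y_0=1 y_1=-1 y_2=-3 y_3=5
S(3/2) = -55/376

y_0 = S_0(0) = a_0 = 1
y_1 = S_1(0) = a_1 = -1
y_2 = S_2(0) = a_2 = -3
y_3 = S_2(3) = 5
t_q=3/2 is in segment 0 (τ=3/2); S_0(τ)=-55/376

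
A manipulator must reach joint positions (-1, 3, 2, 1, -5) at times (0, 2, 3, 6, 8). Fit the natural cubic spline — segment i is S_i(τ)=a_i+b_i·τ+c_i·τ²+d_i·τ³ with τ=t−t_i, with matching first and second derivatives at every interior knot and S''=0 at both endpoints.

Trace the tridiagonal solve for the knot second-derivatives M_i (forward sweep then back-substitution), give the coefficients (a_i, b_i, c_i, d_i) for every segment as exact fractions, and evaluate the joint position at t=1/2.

  seg 0: a=-1 b=1931/624 c=0 d=-683/2496
  seg 1: a=3 b=-59/312 c=-683/416 d=1037/1248
  seg 2: a=2 b=-1223/1248 c=177/208 d=-61/288
  seg 3: a=1 b=-497/312 c=-439/416 d=439/2496
S(1/2) = 3415/6656

Δ: Δ0=2, Δ1=-1, Δ2=-1/3, Δ3=-3
row 1: diag=6, rhs=-18; c'=1/6, d'=-3
row 2: denom=8−1·1/6=47/6; d'=(4−1·-3)/(47/6)=42/47
row 3: denom=10−3·18/47=416/47; d'=(-16−3·42/47)/(416/47)=-439/208
back: M3=-439/208
back: M2=42/47−18/47·-439/208=177/104
back: M1=-3−1/6·177/104=-683/208
M: M0=0, M1=-683/208, M2=177/104, M3=-439/208, M4=0
seg 0: a=-1, c=M0/2=0, d=(M1−M0)/(6·2)=-683/2496, b=Δ0−h0·(2M0+M1)/6=1931/624
seg 1: a=3, c=M1/2=-683/416, d=(M2−M1)/(6·1)=1037/1248, b=Δ1−h1·(2M1+M2)/6=-59/312
seg 2: a=2, c=M2/2=177/208, d=(M3−M2)/(6·3)=-61/288, b=Δ2−h2·(2M2+M3)/6=-1223/1248
seg 3: a=1, c=M3/2=-439/416, d=(M4−M3)/(6·2)=439/2496, b=Δ3−h3·(2M3+M4)/6=-497/312
t_q=1/2 → seg 0, τ=1/2; S=-1+1931/624·τ+0·τ²+-683/2496·τ³=3415/6656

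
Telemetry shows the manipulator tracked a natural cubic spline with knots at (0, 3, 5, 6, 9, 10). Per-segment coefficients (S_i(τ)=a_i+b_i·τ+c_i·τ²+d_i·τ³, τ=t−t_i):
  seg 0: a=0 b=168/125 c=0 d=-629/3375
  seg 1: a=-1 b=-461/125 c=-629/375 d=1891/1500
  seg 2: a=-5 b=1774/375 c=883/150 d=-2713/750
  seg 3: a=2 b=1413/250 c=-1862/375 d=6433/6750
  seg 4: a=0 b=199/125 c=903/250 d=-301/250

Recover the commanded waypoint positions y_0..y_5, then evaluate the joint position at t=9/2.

y_0=0 y_1=-1 y_2=-5 y_3=2 y_4=0 y_5=4
S(9/2) = -4841/800

y_0 = S_0(0) = a_0 = 0
y_1 = S_1(0) = a_1 = -1
y_2 = S_2(0) = a_2 = -5
y_3 = S_3(0) = a_3 = 2
y_4 = S_4(0) = a_4 = 0
y_5 = S_4(1) = 4
t_q=9/2 is in segment 1 (τ=3/2); S_1(τ)=-4841/800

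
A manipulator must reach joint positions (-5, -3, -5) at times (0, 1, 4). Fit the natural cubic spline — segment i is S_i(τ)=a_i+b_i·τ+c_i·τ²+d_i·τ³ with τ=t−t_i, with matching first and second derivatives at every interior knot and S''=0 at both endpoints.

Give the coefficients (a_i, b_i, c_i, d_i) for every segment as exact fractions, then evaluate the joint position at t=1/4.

  seg 0: a=-5 b=7/3 c=0 d=-1/3
  seg 1: a=-3 b=4/3 c=-1 d=1/9
S(1/4) = -283/64

Δ: Δ0=2, Δ1=-2/3
row 1: diag=8, rhs=-16; c'=3/8, d'=-2
back: M1=-2
M: M0=0, M1=-2, M2=0
seg 0: a=-5, c=M0/2=0, d=(M1−M0)/(6·1)=-1/3, b=Δ0−h0·(2M0+M1)/6=7/3
seg 1: a=-3, c=M1/2=-1, d=(M2−M1)/(6·3)=1/9, b=Δ1−h1·(2M1+M2)/6=4/3
t_q=1/4 → seg 0, τ=1/4; S=-5+7/3·τ+0·τ²+-1/3·τ³=-283/64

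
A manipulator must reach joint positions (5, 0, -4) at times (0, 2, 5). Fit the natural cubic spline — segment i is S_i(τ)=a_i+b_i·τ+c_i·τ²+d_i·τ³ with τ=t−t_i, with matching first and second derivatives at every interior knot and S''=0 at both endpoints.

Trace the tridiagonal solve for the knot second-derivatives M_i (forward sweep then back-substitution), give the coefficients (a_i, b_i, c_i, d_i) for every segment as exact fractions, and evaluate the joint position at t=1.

Δ: Δ0=-5/2, Δ1=-4/3
row 1: diag=10, rhs=7; c'=3/10, d'=7/10
back: M1=7/10
M: M0=0, M1=7/10, M2=0
seg 0: a=5, c=M0/2=0, d=(M1−M0)/(6·2)=7/120, b=Δ0−h0·(2M0+M1)/6=-41/15
seg 1: a=0, c=M1/2=7/20, d=(M2−M1)/(6·3)=-7/180, b=Δ1−h1·(2M1+M2)/6=-61/30
t_q=1 → seg 0, τ=1; S=5+-41/15·τ+0·τ²+7/120·τ³=93/40

  seg 0: a=5 b=-41/15 c=0 d=7/120
  seg 1: a=0 b=-61/30 c=7/20 d=-7/180
S(1) = 93/40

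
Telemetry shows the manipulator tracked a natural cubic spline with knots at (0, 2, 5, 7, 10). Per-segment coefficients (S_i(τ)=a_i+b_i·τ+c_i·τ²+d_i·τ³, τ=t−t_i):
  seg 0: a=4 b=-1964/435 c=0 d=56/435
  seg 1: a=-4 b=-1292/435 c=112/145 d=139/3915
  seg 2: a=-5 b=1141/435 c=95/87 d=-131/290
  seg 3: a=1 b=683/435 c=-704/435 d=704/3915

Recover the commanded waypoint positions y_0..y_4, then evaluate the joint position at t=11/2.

y_0=4 y_1=-4 y_2=-5 y_3=1 y_4=-4
S(11/2) = -1611/464

y_0 = S_0(0) = a_0 = 4
y_1 = S_1(0) = a_1 = -4
y_2 = S_2(0) = a_2 = -5
y_3 = S_3(0) = a_3 = 1
y_4 = S_3(3) = -4
t_q=11/2 is in segment 2 (τ=1/2); S_2(τ)=-1611/464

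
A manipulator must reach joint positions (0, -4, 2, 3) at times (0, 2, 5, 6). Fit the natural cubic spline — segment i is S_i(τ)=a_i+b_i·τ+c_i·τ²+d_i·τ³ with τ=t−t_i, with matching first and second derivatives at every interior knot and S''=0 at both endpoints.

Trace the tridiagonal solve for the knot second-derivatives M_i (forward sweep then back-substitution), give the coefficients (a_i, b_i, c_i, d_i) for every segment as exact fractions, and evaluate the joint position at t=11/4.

Δ: Δ0=-2, Δ1=2, Δ2=1
row 1: diag=10, rhs=24; c'=3/10, d'=12/5
row 2: denom=8−3·3/10=71/10; d'=(-6−3·12/5)/(71/10)=-132/71
back: M2=-132/71
back: M1=12/5−3/10·-132/71=210/71
M: M0=0, M1=210/71, M2=-132/71, M3=0
seg 0: a=0, c=M0/2=0, d=(M1−M0)/(6·2)=35/142, b=Δ0−h0·(2M0+M1)/6=-212/71
seg 1: a=-4, c=M1/2=105/71, d=(M2−M1)/(6·3)=-19/71, b=Δ1−h1·(2M1+M2)/6=-2/71
seg 2: a=2, c=M2/2=-66/71, d=(M3−M2)/(6·1)=22/71, b=Δ2−h2·(2M2+M3)/6=115/71
t_q=11/4 → seg 1, τ=3/4; S=-4+-2/71·τ+105/71·τ²+-19/71·τ³=-15005/4544

  seg 0: a=0 b=-212/71 c=0 d=35/142
  seg 1: a=-4 b=-2/71 c=105/71 d=-19/71
  seg 2: a=2 b=115/71 c=-66/71 d=22/71
S(11/4) = -15005/4544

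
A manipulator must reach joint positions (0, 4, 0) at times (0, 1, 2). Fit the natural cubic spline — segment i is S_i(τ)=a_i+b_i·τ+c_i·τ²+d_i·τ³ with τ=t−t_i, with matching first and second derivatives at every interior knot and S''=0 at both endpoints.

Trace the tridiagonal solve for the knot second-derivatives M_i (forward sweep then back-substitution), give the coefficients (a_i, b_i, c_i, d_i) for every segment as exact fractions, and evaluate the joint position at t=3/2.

Δ: Δ0=4, Δ1=-4
row 1: diag=4, rhs=-48; c'=1/4, d'=-12
back: M1=-12
M: M0=0, M1=-12, M2=0
seg 0: a=0, c=M0/2=0, d=(M1−M0)/(6·1)=-2, b=Δ0−h0·(2M0+M1)/6=6
seg 1: a=4, c=M1/2=-6, d=(M2−M1)/(6·1)=2, b=Δ1−h1·(2M1+M2)/6=0
t_q=3/2 → seg 1, τ=1/2; S=4+0·τ+-6·τ²+2·τ³=11/4

  seg 0: a=0 b=6 c=0 d=-2
  seg 1: a=4 b=0 c=-6 d=2
S(3/2) = 11/4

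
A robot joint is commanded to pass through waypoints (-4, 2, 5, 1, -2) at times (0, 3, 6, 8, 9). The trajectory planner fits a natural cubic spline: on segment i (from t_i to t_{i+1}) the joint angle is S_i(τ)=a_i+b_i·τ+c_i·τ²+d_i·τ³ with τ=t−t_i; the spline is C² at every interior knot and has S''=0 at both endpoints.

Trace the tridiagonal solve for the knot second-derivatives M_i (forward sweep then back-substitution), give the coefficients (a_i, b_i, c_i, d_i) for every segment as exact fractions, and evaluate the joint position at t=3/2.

Δ: Δ0=2, Δ1=1, Δ2=-2, Δ3=-3
row 1: diag=12, rhs=-6; c'=1/4, d'=-1/2
row 2: denom=10−3·1/4=37/4; d'=(-18−3·-1/2)/(37/4)=-66/37
row 3: denom=6−2·8/37=206/37; d'=(-6−2·-66/37)/(206/37)=-45/103
back: M3=-45/103
back: M2=-66/37−8/37·-45/103=-174/103
back: M1=-1/2−1/4·-174/103=-8/103
M: M0=0, M1=-8/103, M2=-174/103, M3=-45/103, M4=0
seg 0: a=-4, c=M0/2=0, d=(M1−M0)/(6·3)=-4/927, b=Δ0−h0·(2M0+M1)/6=210/103
seg 1: a=2, c=M1/2=-4/103, d=(M2−M1)/(6·3)=-83/927, b=Δ1−h1·(2M1+M2)/6=198/103
seg 2: a=5, c=M2/2=-87/103, d=(M3−M2)/(6·2)=43/412, b=Δ2−h2·(2M2+M3)/6=-75/103
seg 3: a=1, c=M3/2=-45/206, d=(M4−M3)/(6·1)=15/206, b=Δ3−h3·(2M3+M4)/6=-294/103
t_q=3/2 → seg 0, τ=3/2; S=-4+210/103·τ+0·τ²+-4/927·τ³=-197/206

  seg 0: a=-4 b=210/103 c=0 d=-4/927
  seg 1: a=2 b=198/103 c=-4/103 d=-83/927
  seg 2: a=5 b=-75/103 c=-87/103 d=43/412
  seg 3: a=1 b=-294/103 c=-45/206 d=15/206
S(3/2) = -197/206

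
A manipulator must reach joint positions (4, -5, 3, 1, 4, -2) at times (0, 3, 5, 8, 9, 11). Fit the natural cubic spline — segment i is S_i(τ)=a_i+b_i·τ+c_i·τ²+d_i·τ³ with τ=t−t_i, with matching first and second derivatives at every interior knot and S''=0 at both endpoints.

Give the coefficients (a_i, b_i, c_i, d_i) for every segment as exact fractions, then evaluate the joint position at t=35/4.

  seg 0: a=4 b=-5618/993 c=0 d=2639/8937
  seg 1: a=-5 b=2299/993 c=2639/993 d=-3605/3972
  seg 2: a=3 b=680/331 c=-5537/1986 d=11207/17874
  seg 3: a=1 b=1493/662 c=945/331 d=-1397/662
  seg 4: a=4 b=541/331 c=-2301/662 d=767/1324
S(35/4) = 144353/42368

Δ: Δ0=-3, Δ1=4, Δ2=-2/3, Δ3=3, Δ4=-3
row 1: diag=10, rhs=42; c'=1/5, d'=21/5
row 2: denom=10−2·1/5=48/5; d'=(-28−2·21/5)/(48/5)=-91/24
row 3: denom=8−3·5/16=113/16; d'=(22−3·-91/24)/(113/16)=534/113
row 4: denom=6−1·16/113=662/113; d'=(-36−1·534/113)/(662/113)=-2301/331
back: M4=-2301/331
back: M3=534/113−16/113·-2301/331=1890/331
back: M2=-91/24−5/16·1890/331=-5537/993
back: M1=21/5−1/5·-5537/993=5278/993
M: M0=0, M1=5278/993, M2=-5537/993, M3=1890/331, M4=-2301/331, M5=0
seg 0: a=4, c=M0/2=0, d=(M1−M0)/(6·3)=2639/8937, b=Δ0−h0·(2M0+M1)/6=-5618/993
seg 1: a=-5, c=M1/2=2639/993, d=(M2−M1)/(6·2)=-3605/3972, b=Δ1−h1·(2M1+M2)/6=2299/993
seg 2: a=3, c=M2/2=-5537/1986, d=(M3−M2)/(6·3)=11207/17874, b=Δ2−h2·(2M2+M3)/6=680/331
seg 3: a=1, c=M3/2=945/331, d=(M4−M3)/(6·1)=-1397/662, b=Δ3−h3·(2M3+M4)/6=1493/662
seg 4: a=4, c=M4/2=-2301/662, d=(M5−M4)/(6·2)=767/1324, b=Δ4−h4·(2M4+M5)/6=541/331
t_q=35/4 → seg 3, τ=3/4; S=1+1493/662·τ+945/331·τ²+-1397/662·τ³=144353/42368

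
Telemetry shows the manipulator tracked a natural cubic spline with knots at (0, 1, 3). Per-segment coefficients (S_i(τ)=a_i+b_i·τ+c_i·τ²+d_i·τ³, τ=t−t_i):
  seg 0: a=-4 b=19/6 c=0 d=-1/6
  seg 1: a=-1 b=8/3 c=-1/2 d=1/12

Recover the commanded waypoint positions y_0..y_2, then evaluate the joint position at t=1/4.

y_0 = S_0(0) = a_0 = -4
y_1 = S_1(0) = a_1 = -1
y_2 = S_1(2) = 3
t_q=1/4 is in segment 0 (τ=1/4); S_0(τ)=-411/128

y_0=-4 y_1=-1 y_2=3
S(1/4) = -411/128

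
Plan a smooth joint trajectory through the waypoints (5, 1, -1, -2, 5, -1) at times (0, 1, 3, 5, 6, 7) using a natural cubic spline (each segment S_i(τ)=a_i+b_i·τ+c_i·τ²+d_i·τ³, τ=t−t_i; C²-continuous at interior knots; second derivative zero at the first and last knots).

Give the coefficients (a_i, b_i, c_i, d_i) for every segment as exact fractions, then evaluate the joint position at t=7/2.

Δ: Δ0=-4, Δ1=-1, Δ2=-1/2, Δ3=7, Δ4=-6
row 1: diag=6, rhs=18; c'=1/3, d'=3
row 2: denom=8−2·1/3=22/3; d'=(3−2·3)/(22/3)=-9/22
row 3: denom=6−2·3/11=60/11; d'=(45−2·-9/22)/(60/11)=42/5
row 4: denom=4−1·11/60=229/60; d'=(-78−1·42/5)/(229/60)=-5184/229
back: M4=-5184/229
back: M3=42/5−11/60·-5184/229=2874/229
back: M2=-9/22−3/11·2874/229=-1755/458
back: M1=3−1/3·-1755/458=1959/458
M: M0=0, M1=1959/458, M2=-1755/458, M3=2874/229, M4=-5184/229, M5=0
seg 0: a=5, c=M0/2=0, d=(M1−M0)/(6·1)=653/916, b=Δ0−h0·(2M0+M1)/6=-4317/916
seg 1: a=1, c=M1/2=1959/916, d=(M2−M1)/(6·2)=-619/916, b=Δ1−h1·(2M1+M2)/6=-1179/458
seg 2: a=-1, c=M2/2=-1755/916, d=(M3−M2)/(6·2)=2501/1832, b=Δ2−h2·(2M2+M3)/6=-975/458
seg 3: a=-2, c=M3/2=1437/229, d=(M4−M3)/(6·1)=-1343/229, b=Δ3−h3·(2M3+M4)/6=1509/229
seg 4: a=5, c=M4/2=-2592/229, d=(M5−M4)/(6·1)=864/229, b=Δ4−h4·(2M4+M5)/6=354/229
t_q=7/2 → seg 2, τ=1/2; S=-1+-975/458·τ+-1755/916·τ²+2501/1832·τ³=-34775/14656

  seg 0: a=5 b=-4317/916 c=0 d=653/916
  seg 1: a=1 b=-1179/458 c=1959/916 d=-619/916
  seg 2: a=-1 b=-975/458 c=-1755/916 d=2501/1832
  seg 3: a=-2 b=1509/229 c=1437/229 d=-1343/229
  seg 4: a=5 b=354/229 c=-2592/229 d=864/229
S(7/2) = -34775/14656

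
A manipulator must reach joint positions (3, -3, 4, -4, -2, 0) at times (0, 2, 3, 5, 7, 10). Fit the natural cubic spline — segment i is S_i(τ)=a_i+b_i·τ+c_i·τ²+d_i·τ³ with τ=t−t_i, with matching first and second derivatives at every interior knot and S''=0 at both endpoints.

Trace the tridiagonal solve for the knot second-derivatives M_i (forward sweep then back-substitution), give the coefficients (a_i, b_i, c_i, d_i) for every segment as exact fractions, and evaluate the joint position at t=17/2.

  seg 0: a=3 b=-13091/1815 c=0 d=3823/3630
  seg 1: a=-3 b=9847/1815 c=3823/605 d=-8611/1815
  seg 2: a=4 b=632/165 c=-4788/605 d=3629/1815
  seg 3: a=-4 b=-6956/1815 c=494/121 d=-6049/7260
  seg 4: a=-2 b=4537/1815 c=-1109/1210 d=1109/10890
S(17/2) = 301/9680

Δ: Δ0=-3, Δ1=7, Δ2=-4, Δ3=1, Δ4=2/3
row 1: diag=6, rhs=60; c'=1/6, d'=10
row 2: denom=6−1·1/6=35/6; d'=(-66−1·10)/(35/6)=-456/35
row 3: denom=8−2·12/35=256/35; d'=(30−2·-456/35)/(256/35)=981/128
row 4: denom=10−2·35/128=605/64; d'=(-2−2·981/128)/(605/64)=-1109/605
back: M4=-1109/605
back: M3=981/128−35/128·-1109/605=988/121
back: M2=-456/35−12/35·988/121=-9576/605
back: M1=10−1/6·-9576/605=7646/605
M: M0=0, M1=7646/605, M2=-9576/605, M3=988/121, M4=-1109/605, M5=0
seg 0: a=3, c=M0/2=0, d=(M1−M0)/(6·2)=3823/3630, b=Δ0−h0·(2M0+M1)/6=-13091/1815
seg 1: a=-3, c=M1/2=3823/605, d=(M2−M1)/(6·1)=-8611/1815, b=Δ1−h1·(2M1+M2)/6=9847/1815
seg 2: a=4, c=M2/2=-4788/605, d=(M3−M2)/(6·2)=3629/1815, b=Δ2−h2·(2M2+M3)/6=632/165
seg 3: a=-4, c=M3/2=494/121, d=(M4−M3)/(6·2)=-6049/7260, b=Δ3−h3·(2M3+M4)/6=-6956/1815
seg 4: a=-2, c=M4/2=-1109/1210, d=(M5−M4)/(6·3)=1109/10890, b=Δ4−h4·(2M4+M5)/6=4537/1815
t_q=17/2 → seg 4, τ=3/2; S=-2+4537/1815·τ+-1109/1210·τ²+1109/10890·τ³=301/9680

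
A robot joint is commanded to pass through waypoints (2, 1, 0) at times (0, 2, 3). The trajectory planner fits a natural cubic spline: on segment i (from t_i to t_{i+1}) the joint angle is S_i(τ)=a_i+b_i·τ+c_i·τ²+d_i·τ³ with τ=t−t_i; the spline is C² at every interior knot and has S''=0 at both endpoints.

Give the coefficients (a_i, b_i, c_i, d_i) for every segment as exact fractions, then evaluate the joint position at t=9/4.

  seg 0: a=2 b=-1/3 c=0 d=-1/24
  seg 1: a=1 b=-5/6 c=-1/4 d=1/12
S(9/4) = 199/256

Δ: Δ0=-1/2, Δ1=-1
row 1: diag=6, rhs=-3; c'=1/6, d'=-1/2
back: M1=-1/2
M: M0=0, M1=-1/2, M2=0
seg 0: a=2, c=M0/2=0, d=(M1−M0)/(6·2)=-1/24, b=Δ0−h0·(2M0+M1)/6=-1/3
seg 1: a=1, c=M1/2=-1/4, d=(M2−M1)/(6·1)=1/12, b=Δ1−h1·(2M1+M2)/6=-5/6
t_q=9/4 → seg 1, τ=1/4; S=1+-5/6·τ+-1/4·τ²+1/12·τ³=199/256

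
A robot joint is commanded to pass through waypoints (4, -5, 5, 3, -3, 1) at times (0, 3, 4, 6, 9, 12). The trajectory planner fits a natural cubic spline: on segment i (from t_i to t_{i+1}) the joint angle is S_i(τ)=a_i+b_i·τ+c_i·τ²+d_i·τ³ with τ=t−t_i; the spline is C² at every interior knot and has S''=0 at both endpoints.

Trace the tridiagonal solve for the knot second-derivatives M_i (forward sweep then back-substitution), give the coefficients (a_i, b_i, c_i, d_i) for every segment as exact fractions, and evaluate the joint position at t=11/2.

  seg 0: a=4 b=-14044/1611 c=0 d=9211/14499
  seg 1: a=-5 b=13589/1611 c=9211/1611 d=-2230/537
  seg 2: a=5 b=11941/1611 c=-10859/1611 d=1361/1074
  seg 3: a=3 b=-6997/1611 c=1390/1611 d=-395/14499
  seg 4: a=-3 b=158/1611 c=995/1611 d=-995/14499
S(11/2) = 44927/8592

Δ: Δ0=-3, Δ1=10, Δ2=-1, Δ3=-2, Δ4=4/3
row 1: diag=8, rhs=78; c'=1/8, d'=39/4
row 2: denom=6−1·1/8=47/8; d'=(-66−1·39/4)/(47/8)=-606/47
row 3: denom=10−2·16/47=438/47; d'=(-6−2·-606/47)/(438/47)=155/73
row 4: denom=12−3·47/146=1611/146; d'=(20−3·155/73)/(1611/146)=1990/1611
back: M4=1990/1611
back: M3=155/73−47/146·1990/1611=2780/1611
back: M2=-606/47−16/47·2780/1611=-21718/1611
back: M1=39/4−1/8·-21718/1611=18422/1611
M: M0=0, M1=18422/1611, M2=-21718/1611, M3=2780/1611, M4=1990/1611, M5=0
seg 0: a=4, c=M0/2=0, d=(M1−M0)/(6·3)=9211/14499, b=Δ0−h0·(2M0+M1)/6=-14044/1611
seg 1: a=-5, c=M1/2=9211/1611, d=(M2−M1)/(6·1)=-2230/537, b=Δ1−h1·(2M1+M2)/6=13589/1611
seg 2: a=5, c=M2/2=-10859/1611, d=(M3−M2)/(6·2)=1361/1074, b=Δ2−h2·(2M2+M3)/6=11941/1611
seg 3: a=3, c=M3/2=1390/1611, d=(M4−M3)/(6·3)=-395/14499, b=Δ3−h3·(2M3+M4)/6=-6997/1611
seg 4: a=-3, c=M4/2=995/1611, d=(M5−M4)/(6·3)=-995/14499, b=Δ4−h4·(2M4+M5)/6=158/1611
t_q=11/2 → seg 2, τ=3/2; S=5+11941/1611·τ+-10859/1611·τ²+1361/1074·τ³=44927/8592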